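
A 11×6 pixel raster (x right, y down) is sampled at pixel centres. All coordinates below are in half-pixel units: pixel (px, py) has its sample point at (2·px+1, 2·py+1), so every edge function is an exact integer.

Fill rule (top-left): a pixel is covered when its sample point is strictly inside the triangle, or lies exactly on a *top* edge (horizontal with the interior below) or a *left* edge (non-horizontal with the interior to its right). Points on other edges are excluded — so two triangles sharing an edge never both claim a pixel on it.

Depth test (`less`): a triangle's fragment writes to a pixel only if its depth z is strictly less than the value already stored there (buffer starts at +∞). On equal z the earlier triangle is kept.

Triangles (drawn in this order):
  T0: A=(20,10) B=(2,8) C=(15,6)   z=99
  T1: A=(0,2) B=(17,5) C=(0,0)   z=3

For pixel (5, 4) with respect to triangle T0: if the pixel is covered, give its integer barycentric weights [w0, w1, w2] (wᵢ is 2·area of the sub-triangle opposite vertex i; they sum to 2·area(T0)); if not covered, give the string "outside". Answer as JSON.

T0:
  2·area = 62
  edge (20, 10)→(2, 8): d=(-18,-2) top-left  bias=+0
  edge (2, 8)→(15, 6): d=(13,-2) top-left  bias=+0
  edge (15, 6)→(20, 10): d=(5,4) right/bottom  bias=-1
    (4,3)@(9, 7): e=[32,1,29] → █
    (5,3)@(11, 7): e=[36,5,21] → █
    (6,3)@(13, 7): e=[40,9,13] → █
    (7,3)@(15, 7): e=[44,13,5] → █
    (8,3)@(17, 7): e=[48,17,-3] → ·
    (4,4)@(9, 9): e=[-4,27,39] → ·
    (5,4)@(11, 9): e=[0,31,31] → █  [on edge]
    (8,4)@(17, 9): e=[12,43,7] → █
    (9,4)@(19, 9): e=[16,47,-1] → ·
    (5,5)@(11, 11): e=[-36,57,41] → ·
    (6,5)@(13, 11): e=[-32,61,33] → ·
    (7,5)@(15, 11): e=[-28,65,25] → ·
  covered (8 px):
    · · · · · · · · · · ·
    · · · · · · · · · · ·
    · · · · · · · · · · ·
    · · · · █ █ █ █ · · ·
    · · · · · █ █ █ █ · ·
    · · · · · · · · · · ·
T1:
  2·area = 34  (B↔C swapped to make it positive)
  edge (0, 2)→(0, 0): d=(0,-2) top-left  bias=+0
  edge (0, 0)→(17, 5): d=(17,5) right/bottom  bias=-1
  edge (17, 5)→(0, 2): d=(-17,-3) top-left  bias=+0
    (0,0)@(1, 1): e=[2,12,20] → █
    (1,0)@(3, 1): e=[6,2,26] → █
    (2,0)@(5, 1): e=[10,-8,32] → ·
    (0,1)@(1, 3): e=[2,46,-14] → ·
    (1,1)@(3, 3): e=[6,36,-8] → ·
    (3,1)@(7, 3): e=[14,16,4] → █
    (4,1)@(9, 3): e=[18,6,10] → █
    (5,1)@(11, 3): e=[22,-4,16] → ·
    (3,2)@(7, 5): e=[14,50,-30] → ·
    (4,2)@(9, 5): e=[18,40,-24] → ·
    (8,2)@(17, 5): e=[34,0,0] → ·  [on edge]
  covered (4 px):
    █ █ · · · · · · · · ·
    · · · █ █ · · · · · ·
    · · · · · · · · · · ·
    · · · · · · · · · · ·
    · · · · · · · · · · ·
    · · · · · · · · · · ·

Final: [31,31,0]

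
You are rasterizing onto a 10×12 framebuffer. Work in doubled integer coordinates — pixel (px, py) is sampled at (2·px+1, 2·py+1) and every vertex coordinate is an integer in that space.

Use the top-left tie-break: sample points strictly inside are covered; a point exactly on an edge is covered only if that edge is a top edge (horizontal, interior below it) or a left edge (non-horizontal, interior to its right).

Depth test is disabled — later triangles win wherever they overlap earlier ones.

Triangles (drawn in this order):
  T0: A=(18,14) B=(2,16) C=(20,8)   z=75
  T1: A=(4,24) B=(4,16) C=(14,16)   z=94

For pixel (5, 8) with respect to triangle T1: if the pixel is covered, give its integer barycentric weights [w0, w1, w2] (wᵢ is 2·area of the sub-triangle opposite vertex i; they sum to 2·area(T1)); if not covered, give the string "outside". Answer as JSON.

T0:
  2·area = 92
  edge (18, 14)→(2, 16): d=(-16,2) right/bottom  bias=-1
  edge (2, 16)→(20, 8): d=(18,-8) top-left  bias=+0
  edge (20, 8)→(18, 14): d=(-2,6) right/bottom  bias=-1
    (9,4)@(19, 9): e=[78,10,4] → █
    (7,5)@(15, 11): e=[54,14,24] → █
    (8,5)@(17, 11): e=[50,30,12] → █
    (9,5)@(19, 11): e=[46,46,0] → ·  [on edge]
    (4,6)@(9, 13): e=[34,2,56] → █
    (5,6)@(11, 13): e=[30,18,44] → █
    (6,6)@(13, 13): e=[26,34,32] → █
    (9,6)@(19, 13): e=[14,82,-4] → ·
    (2,7)@(5, 15): e=[10,6,76] → █
    (3,7)@(7, 15): e=[6,22,64] → █
    (5,7)@(11, 15): e=[-2,54,40] → ·
    (6,7)@(13, 15): e=[-6,70,28] → ·
    (8,8)@(17, 17): e=[-46,138,0] → ·  [on edge]
    (7,11)@(15, 23): e=[-138,230,0] → ·  [on edge]
  covered (11 px):
    · · · · · · · · · ·
    · · · · · · · · · ·
    · · · · · · · · · ·
    · · · · · · · · · ·
    · · · · · · · · · █
    · · · · · · · █ █ ·
    · · · · █ █ █ █ █ ·
    · · █ █ █ · · · · ·
    · · · · · · · · · ·
    · · · · · · · · · ·
    · · · · · · · · · ·
    · · · · · · · · · ·
T1:
  2·area = 80
  edge (4, 24)→(4, 16): d=(0,-8) top-left  bias=+0
  edge (4, 16)→(14, 16): d=(10,0) top-left  bias=+0
  edge (14, 16)→(4, 24): d=(-10,8) right/bottom  bias=-1
    (2,8)@(5, 17): e=[8,10,62] → █
    (3,8)@(7, 17): e=[24,10,46] → █
    (4,8)@(9, 17): e=[40,10,30] → █
    (5,8)@(11, 17): e=[56,10,14] → █
    (6,8)@(13, 17): e=[72,10,-2] → ·
    (2,9)@(5, 19): e=[8,30,42] → █
    (5,9)@(11, 19): e=[56,30,-6] → ·
    (2,10)@(5, 21): e=[8,50,22] → █
    (4,10)@(9, 21): e=[40,50,-10] → ·
    (2,11)@(5, 23): e=[8,70,2] → █
    (3,11)@(7, 23): e=[24,70,-14] → ·
  covered (10 px):
    · · · · · · · · · ·
    · · · · · · · · · ·
    · · · · · · · · · ·
    · · · · · · · · · ·
    · · · · · · · · · ·
    · · · · · · · · · ·
    · · · · · · · · · ·
    · · · · · · · · · ·
    · · █ █ █ █ · · · ·
    · · █ █ █ · · · · ·
    · · █ █ · · · · · ·
    · · █ · · · · · · ·

Result: [10,14,56]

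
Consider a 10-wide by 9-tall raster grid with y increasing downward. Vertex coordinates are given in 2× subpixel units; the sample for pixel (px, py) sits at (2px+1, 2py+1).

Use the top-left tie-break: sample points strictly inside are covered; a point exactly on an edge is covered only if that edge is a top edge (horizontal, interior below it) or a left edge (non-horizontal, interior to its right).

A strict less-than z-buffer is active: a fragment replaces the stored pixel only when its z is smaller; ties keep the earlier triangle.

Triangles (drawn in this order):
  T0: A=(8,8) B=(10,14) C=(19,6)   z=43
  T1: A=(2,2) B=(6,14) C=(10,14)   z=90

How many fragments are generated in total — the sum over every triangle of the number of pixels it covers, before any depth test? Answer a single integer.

T0:
  2·area = 70  (B↔C swapped to make it positive)
  edge (8, 8)→(19, 6): d=(11,-2) top-left  bias=+0
  edge (19, 6)→(10, 14): d=(-9,8) right/bottom  bias=-1
  edge (10, 14)→(8, 8): d=(-2,-6) top-left  bias=+0
    (3,2)@(7, 5): e=[-35,105,0] → .  [on edge]
    (7,3)@(15, 7): e=[3,23,44] → X
    (8,3)@(17, 7): e=[7,7,56] → X
    (9,3)@(19, 7): e=[11,-9,68] → .
    (4,4)@(9, 9): e=[13,53,4] → X
    (5,4)@(11, 9): e=[17,37,16] → X
    (6,4)@(13, 9): e=[21,21,28] → X
    (8,4)@(17, 9): e=[29,-11,52] → .
    (4,5)@(9, 11): e=[35,35,0] → X  [on edge]
    (7,5)@(15, 11): e=[47,-13,36] → .
    (4,6)@(9, 13): e=[57,17,-4] → .
    (5,6)@(11, 13): e=[61,1,8] → X
    (5,8)@(11, 17): e=[105,-35,0] → .  [on edge]
  covered (10 px):
    . . . . . . . . . .
    . . . . . . . . . .
    . . . . . . . . . .
    . . . . . . . X X .
    . . . . X X X X . .
    . . . . X X X . . .
    . . . . . X . . . .
    . . . . . . . . . .
    . . . . . . . . . .
T1:
  2·area = 48  (B↔C swapped to make it positive)
  edge (2, 2)→(10, 14): d=(8,12) right/bottom  bias=-1
  edge (10, 14)→(6, 14): d=(-4,0) right/bottom  bias=-1
  edge (6, 14)→(2, 2): d=(-4,-12) top-left  bias=+0
    (1,2)@(3, 5): e=[12,36,0] → X  [on edge]
    (2,2)@(5, 5): e=[-12,36,24] → .
    (1,3)@(3, 7): e=[28,28,-8] → .
    (2,3)@(5, 7): e=[4,28,16] → X
    (3,3)@(7, 7): e=[-20,28,40] → .
    (2,4)@(5, 9): e=[20,20,8] → X
    (3,4)@(7, 9): e=[-4,20,32] → .
    (2,5)@(5, 11): e=[36,12,0] → X  [on edge]
    (3,5)@(7, 11): e=[12,12,24] → X
    (4,5)@(9, 11): e=[-12,12,48] → .
    (2,6)@(5, 13): e=[52,4,-8] → .
    (3,6)@(7, 13): e=[28,4,16] → X
    (3,8)@(7, 17): e=[60,-12,0] → .  [on edge]
  covered (7 px):
    . . . . . . . . . .
    . . . . . . . . . .
    . X . . . . . . . .
    . . X . . . . . . .
    . . X . . . . . . .
    . . X X . . . . . .
    . . . X X . . . . .
    . . . . . . . . . .
    . . . . . . . . . .

Final: 17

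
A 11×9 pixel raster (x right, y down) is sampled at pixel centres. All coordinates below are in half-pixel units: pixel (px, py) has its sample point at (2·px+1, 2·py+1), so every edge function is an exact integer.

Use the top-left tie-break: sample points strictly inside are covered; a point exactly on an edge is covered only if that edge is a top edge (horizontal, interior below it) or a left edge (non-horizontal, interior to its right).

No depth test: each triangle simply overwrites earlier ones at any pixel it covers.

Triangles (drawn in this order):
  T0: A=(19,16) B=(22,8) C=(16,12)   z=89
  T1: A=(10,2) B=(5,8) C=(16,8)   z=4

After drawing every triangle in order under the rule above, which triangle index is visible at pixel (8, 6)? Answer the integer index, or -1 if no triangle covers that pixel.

T0:
  2·area = 36  (B↔C swapped to make it positive)
  edge (19, 16)→(16, 12): d=(-3,-4) top-left  bias=+0
  edge (16, 12)→(22, 8): d=(6,-4) top-left  bias=+0
  edge (22, 8)→(19, 16): d=(-3,8) right/bottom  bias=-1
    (10,4)@(21, 9): e=[29,2,5] → █
    (9,5)@(19, 11): e=[15,6,15] → █
    (10,5)@(21, 11): e=[23,14,-1] → ·
    (8,6)@(17, 13): e=[1,10,25] → █
    (10,6)@(21, 13): e=[17,26,-7] → ·
    (8,7)@(17, 15): e=[-5,22,19] → ·
    (9,7)@(19, 15): e=[3,30,3] → █
    (10,7)@(21, 15): e=[11,38,-13] → ·
    (9,8)@(19, 17): e=[-3,42,-3] → ·
  covered (5 px):
    · · · · · · · · · · ·
    · · · · · · · · · · ·
    · · · · · · · · · · ·
    · · · · · · · · · · ·
    · · · · · · · · · · █
    · · · · · · · · · █ ·
    · · · · · · · · █ █ ·
    · · · · · · · · · █ ·
    · · · · · · · · · · ·
T1:
  2·area = 66  (B↔C swapped to make it positive)
  edge (10, 2)→(16, 8): d=(6,6) right/bottom  bias=-1
  edge (16, 8)→(5, 8): d=(-11,0) right/bottom  bias=-1
  edge (5, 8)→(10, 2): d=(5,-6) top-left  bias=+0
    (4,0)@(9, 1): e=[0,77,-11] → ·  [on edge]
    (5,1)@(11, 3): e=[0,55,11] → ·  [on edge]
    (4,2)@(9, 5): e=[24,33,9] → █
    (5,2)@(11, 5): e=[12,33,21] → █
    (6,2)@(13, 5): e=[0,33,33] → ·  [on edge]
    (3,3)@(7, 7): e=[48,11,7] → █
    (6,3)@(13, 7): e=[12,11,43] → █
    (7,3)@(15, 7): e=[0,11,55] → ·  [on edge]
    (3,4)@(7, 9): e=[60,-11,17] → ·
    (4,4)@(9, 9): e=[48,-11,29] → ·
    (5,4)@(11, 9): e=[36,-11,41] → ·
    (6,4)@(13, 9): e=[24,-11,53] → ·
    (8,4)@(17, 9): e=[0,-11,77] → ·  [on edge]
    (9,5)@(19, 11): e=[0,-33,99] → ·  [on edge]
    (10,6)@(21, 13): e=[0,-55,121] → ·  [on edge]
  covered (6 px):
    · · · · · · · · · · ·
    · · · · · · · · · · ·
    · · · · █ █ · · · · ·
    · · · █ █ █ █ · · · ·
    · · · · · · · · · · ·
    · · · · · · · · · · ·
    · · · · · · · · · · ·
    · · · · · · · · · · ·
    · · · · · · · · · · ·

Z-buffer (winner per pixel, '.' = empty):
  . . . . . . . . . . .
  . . . . . . . . . . .
  . . . . 1 1 . . . . .
  . . . 1 1 1 1 . . . .
  . . . . . . . . . . 0
  . . . . . . . . . 0 .
  . . . . . . . . 0 0 .
  . . . . . . . . . 0 .
  . . . . . . . . . . .

Result: 0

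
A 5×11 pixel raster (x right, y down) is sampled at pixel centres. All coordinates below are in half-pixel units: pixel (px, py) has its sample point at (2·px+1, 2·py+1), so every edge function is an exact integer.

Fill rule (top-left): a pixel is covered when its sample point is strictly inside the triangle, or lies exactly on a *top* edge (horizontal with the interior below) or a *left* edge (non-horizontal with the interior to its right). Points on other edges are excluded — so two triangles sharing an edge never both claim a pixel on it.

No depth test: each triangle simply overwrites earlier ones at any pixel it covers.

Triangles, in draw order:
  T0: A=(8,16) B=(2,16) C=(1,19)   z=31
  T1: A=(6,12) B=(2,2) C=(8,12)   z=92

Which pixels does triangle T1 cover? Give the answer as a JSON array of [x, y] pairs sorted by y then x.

T0:
  2·area = 18  (B↔C swapped to make it positive)
  edge (8, 16)→(1, 19): d=(-7,3) right/bottom  bias=-1
  edge (1, 19)→(2, 16): d=(1,-3) top-left  bias=+0
  edge (2, 16)→(8, 16): d=(6,0) top-left  bias=+0
    (3,0)@(7, 1): e=[108,0,-90] → .  [on edge]
    (2,3)@(5, 7): e=[72,0,-54] → .  [on edge]
    (1,6)@(3, 13): e=[36,0,-18] → .  [on edge]
    (1,8)@(3, 17): e=[8,4,6] → X
    (2,8)@(5, 17): e=[2,10,6] → X
    (3,8)@(7, 17): e=[-4,16,6] → .
    (0,9)@(1, 19): e=[0,0,18] → .  [on edge]
    (1,9)@(3, 19): e=[-6,6,18] → .
    (2,9)@(5, 19): e=[-12,12,18] → .
  covered (2 px):
    . . . . .
    . . . . .
    . . . . .
    . . . . .
    . . . . .
    . . . . .
    . . . . .
    . . . . .
    . X X . .
    . . . . .
    . . . . .
T1:
  2·area = 20
  edge (6, 12)→(2, 2): d=(-4,-10) top-left  bias=+0
  edge (2, 2)→(8, 12): d=(6,10) right/bottom  bias=-1
  edge (8, 12)→(6, 12): d=(-2,0) right/bottom  bias=-1
    (2,3)@(5, 7): e=[10,0,10] → .  [on edge]
    (2,4)@(5, 9): e=[2,12,6] → X
    (3,4)@(7, 9): e=[22,-8,6] → .
    (2,5)@(5, 11): e=[-6,24,2] → .
    (3,5)@(7, 11): e=[14,4,2] → X
    (4,5)@(9, 11): e=[34,-16,2] → .
    (3,6)@(7, 13): e=[6,16,-2] → .
  covered (2 px):
    . . . . .
    . . . . .
    . . . . .
    . . . . .
    . . X . .
    . . . X .
    . . . . .
    . . . . .
    . . . . .
    . . . . .
    . . . . .

Result: [[2,4],[3,5]]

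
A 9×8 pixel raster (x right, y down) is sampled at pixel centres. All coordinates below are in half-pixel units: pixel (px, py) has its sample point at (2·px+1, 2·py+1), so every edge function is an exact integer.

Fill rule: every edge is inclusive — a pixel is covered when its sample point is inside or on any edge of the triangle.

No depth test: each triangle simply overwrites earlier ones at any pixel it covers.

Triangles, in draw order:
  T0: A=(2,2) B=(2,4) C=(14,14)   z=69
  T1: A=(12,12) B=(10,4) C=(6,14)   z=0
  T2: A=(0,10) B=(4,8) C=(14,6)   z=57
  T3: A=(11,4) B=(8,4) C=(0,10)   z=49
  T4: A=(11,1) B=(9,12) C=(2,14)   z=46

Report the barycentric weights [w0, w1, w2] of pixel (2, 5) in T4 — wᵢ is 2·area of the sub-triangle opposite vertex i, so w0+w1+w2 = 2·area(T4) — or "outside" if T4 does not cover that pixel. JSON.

T0:
  2·area = 24  (B↔C swapped to make it positive)
  edge (2, 2)→(14, 14): d=(12,12) inclusive
  edge (14, 14)→(2, 4): d=(-12,-10) inclusive
  edge (2, 4)→(2, 2): d=(0,-2) inclusive
    (0,0)@(1, 1): e=[0,26,-2] → ·  [on edge]
    (1,1)@(3, 3): e=[0,22,2] → █  [on edge]
    (2,1)@(5, 3): e=[-24,42,6] → ·
    (1,2)@(3, 5): e=[24,-2,2] → ·
    (2,2)@(5, 5): e=[0,18,6] → █  [on edge]
    (3,2)@(7, 5): e=[-24,38,10] → ·
    (2,3)@(5, 7): e=[24,-6,6] → ·
    (3,3)@(7, 7): e=[0,14,10] → █  [on edge]
    (4,3)@(9, 7): e=[-24,34,14] → ·
    (3,4)@(7, 9): e=[24,-10,10] → ·
    (4,4)@(9, 9): e=[0,10,14] → █  [on edge]
    (5,4)@(11, 9): e=[-24,30,18] → ·
    (5,5)@(11, 11): e=[0,6,18] → █  [on edge]
    (6,6)@(13, 13): e=[0,2,22] → █  [on edge]
    (7,7)@(15, 15): e=[0,-2,26] → ·  [on edge]
  covered (6 px):
    · · · · · · · · ·
    · █ · · · · · · ·
    · · █ · · · · · ·
    · · · █ · · · · ·
    · · · · █ · · · ·
    · · · · · █ · · ·
    · · · · · · █ · ·
    · · · · · · · · ·
T1:
  2·area = 52  (B↔C swapped to make it positive)
  edge (12, 12)→(6, 14): d=(-6,2) inclusive
  edge (6, 14)→(10, 4): d=(4,-10) inclusive
  edge (10, 4)→(12, 12): d=(2,8) inclusive
    (4,3)@(9, 7): e=[36,2,14] → █
    (5,3)@(11, 7): e=[32,22,-2] → ·
    (4,4)@(9, 9): e=[24,10,18] → █
    (5,4)@(11, 9): e=[20,30,2] → █
    (6,4)@(13, 9): e=[16,50,-14] → ·
    (4,5)@(9, 11): e=[12,18,22] → █
    (6,5)@(13, 11): e=[4,58,-10] → ·
    (7,5)@(15, 11): e=[0,78,-26] → ·  [on edge]
    (3,6)@(7, 13): e=[4,6,42] → █
    (4,6)@(9, 13): e=[0,26,26] → █  [on edge]
    (5,6)@(11, 13): e=[-4,46,10] → ·
    (1,7)@(3, 15): e=[0,-26,78] → ·  [on edge]
  covered (7 px):
    · · · · · · · · ·
    · · · · · · · · ·
    · · · · · · · · ·
    · · · · █ · · · ·
    · · · · █ █ · · ·
    · · · · █ █ · · ·
    · · · █ █ · · · ·
    · · · · · · · · ·
T2:
  2·area = 12
  edge (0, 10)→(4, 8): d=(4,-2) inclusive
  edge (4, 8)→(14, 6): d=(10,-2) inclusive
  edge (14, 6)→(0, 10): d=(-14,4) inclusive
    (4,3)@(9, 7): e=[6,0,6] → █  [on edge]
    (5,3)@(11, 7): e=[10,4,-2] → ·
    (1,4)@(3, 9): e=[2,8,2] → █
    (2,4)@(5, 9): e=[6,12,-6] → ·
    (4,4)@(9, 9): e=[14,20,-22] → ·
    (1,5)@(3, 11): e=[10,28,-26] → ·
  covered (2 px):
    · · · · · · · · ·
    · · · · · · · · ·
    · · · · · · · · ·
    · · · · █ · · · ·
    · █ · · · · · · ·
    · · · · · · · · ·
    · · · · · · · · ·
    · · · · · · · · ·
T3:
  2·area = 18  (B↔C swapped to make it positive)
  edge (11, 4)→(0, 10): d=(-11,6) inclusive
  edge (0, 10)→(8, 4): d=(8,-6) inclusive
  edge (8, 4)→(11, 4): d=(3,0) inclusive
    (3,2)@(7, 5): e=[13,2,3] → █
    (4,2)@(9, 5): e=[1,14,3] → █
    (5,2)@(11, 5): e=[-11,26,3] → ·
    (2,3)@(5, 7): e=[3,6,9] → █
    (3,3)@(7, 7): e=[-9,18,9] → ·
    (4,3)@(9, 7): e=[-21,30,9] → ·
    (2,4)@(5, 9): e=[-19,22,15] → ·
  covered (3 px):
    · · · · · · · · ·
    · · · · · · · · ·
    · · · █ █ · · · ·
    · · █ · · · · · ·
    · · · · · · · · ·
    · · · · · · · · ·
    · · · · · · · · ·
    · · · · · · · · ·
T4:
  2·area = 73
  edge (11, 1)→(9, 12): d=(-2,11) inclusive
  edge (9, 12)→(2, 14): d=(-7,2) inclusive
  edge (2, 14)→(11, 1): d=(9,-13) inclusive
    (5,0)@(11, 1): e=[0,73,0] → █  [on edge]
    (6,0)@(13, 1): e=[-22,69,26] → ·
    (5,1)@(11, 3): e=[-4,59,18] → ·
    (4,2)@(9, 5): e=[14,49,10] → █
    (5,2)@(11, 5): e=[-8,45,36] → ·
    (3,3)@(7, 7): e=[32,39,2] → █
    (5,3)@(11, 7): e=[-12,31,54] → ·
    (3,4)@(7, 9): e=[28,25,20] → █
    (5,4)@(11, 9): e=[-16,17,72] → ·
    (2,5)@(5, 11): e=[46,15,12] → █
    (5,5)@(11, 11): e=[-20,3,90] → ·
    (1,6)@(3, 13): e=[64,5,4] → █
  covered (11 px):
    · · · · · █ · · ·
    · · · · · · · · ·
    · · · · █ · · · ·
    · · · █ █ · · · ·
    · · · █ █ · · · ·
    · · █ █ █ · · · ·
    · █ █ · · · · · ·
    · · · · · · · · ·

Answer: [15,12,46]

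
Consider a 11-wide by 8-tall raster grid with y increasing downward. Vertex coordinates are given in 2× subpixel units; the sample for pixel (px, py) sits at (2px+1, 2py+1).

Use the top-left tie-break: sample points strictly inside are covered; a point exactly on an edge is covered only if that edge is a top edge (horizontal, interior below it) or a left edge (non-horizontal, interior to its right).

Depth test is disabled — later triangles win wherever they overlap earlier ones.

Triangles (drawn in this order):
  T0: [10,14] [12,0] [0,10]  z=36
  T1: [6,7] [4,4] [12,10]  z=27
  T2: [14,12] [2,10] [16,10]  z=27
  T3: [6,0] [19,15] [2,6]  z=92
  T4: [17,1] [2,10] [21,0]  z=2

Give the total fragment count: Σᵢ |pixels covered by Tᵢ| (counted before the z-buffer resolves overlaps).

T0:
  2·area = 148  (B↔C swapped to make it positive)
  edge (10, 14)→(0, 10): d=(-10,-4) top-left  bias=+0
  edge (0, 10)→(12, 0): d=(12,-10) top-left  bias=+0
  edge (12, 0)→(10, 14): d=(-2,14) right/bottom  bias=-1
    (5,0)@(11, 1): e=[134,2,12] → #
    (6,0)@(13, 1): e=[142,22,-16] → ·
    (4,1)@(9, 3): e=[106,6,36] → #
    (6,1)@(13, 3): e=[122,46,-20] → ·
    (3,2)@(7, 5): e=[78,10,60] → #
    (6,2)@(13, 5): e=[102,70,-24] → ·
    (2,3)@(5, 7): e=[50,14,84] → #
    (5,3)@(11, 7): e=[74,74,0] → ·  [on edge]
    (1,4)@(3, 9): e=[22,18,108] → #
    (5,4)@(11, 9): e=[54,98,-4] → ·
    (1,5)@(3, 11): e=[2,42,104] → #
    (5,5)@(11, 11): e=[34,122,-8] → ·
  covered (18 px):
    · · · · · # · · · · ·
    · · · · # # · · · · ·
    · · · # # # · · · · ·
    · · # # # · · · · · ·
    · # # # # · · · · · ·
    · # # # # · · · · · ·
    · · · · # · · · · · ·
    · · · · · · · · · · ·
T1:
  2·area = 12
  edge (6, 7)→(4, 4): d=(-2,-3) top-left  bias=+0
  edge (4, 4)→(12, 10): d=(8,6) right/bottom  bias=-1
  edge (12, 10)→(6, 7): d=(-6,-3) top-left  bias=+0
    (2,2)@(5, 5): e=[1,2,9] → #
    (3,2)@(7, 5): e=[7,-10,15] → ·
    (2,3)@(5, 7): e=[-3,18,-3] → ·
    (3,3)@(7, 7): e=[3,6,3] → #
    (4,3)@(9, 7): e=[9,-6,9] → ·
    (3,4)@(7, 9): e=[-1,22,-9] → ·
  covered (2 px):
    · · · · · · · · · · ·
    · · · · · · · · · · ·
    · · # · · · · · · · ·
    · · · # · · · · · · ·
    · · · · · · · · · · ·
    · · · · · · · · · · ·
    · · · · · · · · · · ·
    · · · · · · · · · · ·
T2:
  2·area = 28
  edge (14, 12)→(2, 10): d=(-12,-2) top-left  bias=+0
  edge (2, 10)→(16, 10): d=(14,0) top-left  bias=+0
  edge (16, 10)→(14, 12): d=(-2,2) right/bottom  bias=-1
    (10,2)@(21, 5): e=[98,-70,0] → ·  [on edge]
    (9,3)@(19, 7): e=[70,-42,0] → ·  [on edge]
    (8,4)@(17, 9): e=[42,-14,0] → ·  [on edge]
    (4,5)@(9, 11): e=[2,14,12] → #
    (5,5)@(11, 11): e=[6,14,8] → #
    (6,5)@(13, 11): e=[10,14,4] → #
    (7,5)@(15, 11): e=[14,14,0] → ·  [on edge]
    (4,6)@(9, 13): e=[-22,42,8] → ·
    (5,6)@(11, 13): e=[-18,42,4] → ·
    (6,6)@(13, 13): e=[-14,42,0] → ·  [on edge]
    (5,7)@(11, 15): e=[-42,70,0] → ·  [on edge]
  covered (3 px):
    · · · · · · · · · · ·
    · · · · · · · · · · ·
    · · · · · · · · · · ·
    · · · · · · · · · · ·
    · · · · · · · · · · ·
    · · · · # # # · · · ·
    · · · · · · · · · · ·
    · · · · · · · · · · ·
T3:
  2·area = 138
  edge (6, 0)→(19, 15): d=(13,15) right/bottom  bias=-1
  edge (19, 15)→(2, 6): d=(-17,-9) top-left  bias=+0
  edge (2, 6)→(6, 0): d=(4,-6) top-left  bias=+0
    (2,1)@(5, 3): e=[54,78,6] → #
    (3,1)@(7, 3): e=[24,96,18] → #
    (4,1)@(9, 3): e=[-6,114,30] → ·
    (1,2)@(3, 5): e=[110,26,2] → #
    (4,2)@(9, 5): e=[20,80,38] → #
    (5,2)@(11, 5): e=[-10,98,50] → ·
    (1,3)@(3, 7): e=[136,-8,10] → ·
    (2,3)@(5, 7): e=[106,10,22] → #
    (5,3)@(11, 7): e=[16,64,58] → #
    (6,3)@(13, 7): e=[-14,82,70] → ·
    (2,4)@(5, 9): e=[132,-24,30] → ·
    (3,4)@(7, 9): e=[102,-6,42] → ·
    (9,7)@(19, 15): e=[0,0,138] → ·  [on edge]
  covered (16 px):
    · · · · · · · · · · ·
    · · # # · · · · · · ·
    · # # # # · · · · · ·
    · · # # # # · · · · ·
    · · · · # # # · · · ·
    · · · · · · # # · · ·
    · · · · · · · · # · ·
    · · · · · · · · · · ·
T4:
  2·area = 21  (B↔C swapped to make it positive)
  edge (17, 1)→(21, 0): d=(4,-1) top-left  bias=+0
  edge (21, 0)→(2, 10): d=(-19,10) right/bottom  bias=-1
  edge (2, 10)→(17, 1): d=(15,-9) top-left  bias=+0
    (8,0)@(17, 1): e=[0,21,0] → #  [on edge]
    (9,0)@(19, 1): e=[2,1,18] → #
    (10,0)@(21, 1): e=[4,-19,36] → ·
    (4,1)@(9, 3): e=[0,63,-42] → ·  [on edge]
    (7,1)@(15, 3): e=[6,3,12] → #
    (8,1)@(17, 3): e=[8,-17,30] → ·
    (9,1)@(19, 3): e=[10,-37,48] → ·
    (0,2)@(1, 5): e=[0,105,-84] → ·  [on edge]
    (5,2)@(11, 5): e=[10,5,6] → #
    (6,2)@(13, 5): e=[12,-15,24] → ·
    (7,2)@(15, 5): e=[14,-35,42] → ·
    (3,3)@(7, 7): e=[14,7,0] → #  [on edge]
  covered (5 px):
    · · · · · · · · # # ·
    · · · · · · · # · · ·
    · · · · · # · · · · ·
    · · · # · · · · · · ·
    · · · · · · · · · · ·
    · · · · · · · · · · ·
    · · · · · · · · · · ·
    · · · · · · · · · · ·

Final: 44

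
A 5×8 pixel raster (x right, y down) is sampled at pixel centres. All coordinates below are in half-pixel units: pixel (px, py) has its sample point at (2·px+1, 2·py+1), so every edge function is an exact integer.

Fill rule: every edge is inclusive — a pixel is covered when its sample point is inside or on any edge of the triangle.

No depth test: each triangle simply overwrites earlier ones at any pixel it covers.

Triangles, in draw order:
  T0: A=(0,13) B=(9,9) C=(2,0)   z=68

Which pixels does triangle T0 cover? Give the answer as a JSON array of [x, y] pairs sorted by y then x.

T0:
  2·area = 109  (B↔C swapped to make it positive)
  edge (0, 13)→(2, 0): d=(2,-13) inclusive
  edge (2, 0)→(9, 9): d=(7,9) inclusive
  edge (9, 9)→(0, 13): d=(-9,4) inclusive
    (1,1)@(3, 3): e=[19,12,78] → X
    (2,1)@(5, 3): e=[45,-6,70] → .
    (1,2)@(3, 5): e=[23,26,60] → X
    (2,2)@(5, 5): e=[49,8,52] → X
    (3,2)@(7, 5): e=[75,-10,44] → .
    (0,3)@(1, 7): e=[1,58,50] → X
    (3,3)@(7, 7): e=[79,4,26] → X
    (4,3)@(9, 7): e=[105,-14,18] → .
    (0,4)@(1, 9): e=[5,72,32] → X
    (4,4)@(9, 9): e=[109,0,0] → X  [on edge]
    (0,5)@(1, 11): e=[9,86,14] → X
    (2,5)@(5, 11): e=[61,50,-2] → .
  covered (14 px):
    . . . . .
    . X . . .
    . X X . .
    X X X X .
    X X X X X
    X X . . .
    . . . . .
    . . . . .

Result: [[1,1],[1,2],[2,2],[0,3],[1,3],[2,3],[3,3],[0,4],[1,4],[2,4],[3,4],[4,4],[0,5],[1,5]]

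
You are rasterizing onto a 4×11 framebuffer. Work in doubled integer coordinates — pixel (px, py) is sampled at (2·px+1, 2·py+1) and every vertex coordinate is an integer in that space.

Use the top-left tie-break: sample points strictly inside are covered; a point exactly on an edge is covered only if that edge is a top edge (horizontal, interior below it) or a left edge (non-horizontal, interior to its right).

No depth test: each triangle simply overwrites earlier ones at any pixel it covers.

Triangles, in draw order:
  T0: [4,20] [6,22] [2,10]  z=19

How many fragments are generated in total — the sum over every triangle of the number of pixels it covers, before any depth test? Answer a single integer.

T0:
  2·area = 16  (B↔C swapped to make it positive)
  edge (4, 20)→(2, 10): d=(-2,-10) top-left  bias=+0
  edge (2, 10)→(6, 22): d=(4,12) right/bottom  bias=-1
  edge (6, 22)→(4, 20): d=(-2,-2) top-left  bias=+0
    (0,2)@(1, 5): e=[0,-8,24] → .  [on edge]
    (0,3)@(1, 7): e=[-4,0,20] → .  [on edge]
    (1,6)@(3, 13): e=[4,0,12] → .  [on edge]
    (1,7)@(3, 15): e=[0,8,8] → X  [on edge]
    (2,7)@(5, 15): e=[20,-16,12] → .
    (0,8)@(1, 17): e=[-24,40,0] → .  [on edge]
    (1,8)@(3, 17): e=[-4,16,4] → .
    (1,9)@(3, 19): e=[-8,24,0] → .  [on edge]
    (2,9)@(5, 19): e=[12,0,4] → .  [on edge]
    (2,10)@(5, 21): e=[8,8,0] → X  [on edge]
    (3,10)@(7, 21): e=[28,-16,4] → .
  covered (2 px):
    . . . .
    . . . .
    . . . .
    . . . .
    . . . .
    . . . .
    . . . .
    . X . .
    . . . .
    . . . .
    . . X .

Result: 2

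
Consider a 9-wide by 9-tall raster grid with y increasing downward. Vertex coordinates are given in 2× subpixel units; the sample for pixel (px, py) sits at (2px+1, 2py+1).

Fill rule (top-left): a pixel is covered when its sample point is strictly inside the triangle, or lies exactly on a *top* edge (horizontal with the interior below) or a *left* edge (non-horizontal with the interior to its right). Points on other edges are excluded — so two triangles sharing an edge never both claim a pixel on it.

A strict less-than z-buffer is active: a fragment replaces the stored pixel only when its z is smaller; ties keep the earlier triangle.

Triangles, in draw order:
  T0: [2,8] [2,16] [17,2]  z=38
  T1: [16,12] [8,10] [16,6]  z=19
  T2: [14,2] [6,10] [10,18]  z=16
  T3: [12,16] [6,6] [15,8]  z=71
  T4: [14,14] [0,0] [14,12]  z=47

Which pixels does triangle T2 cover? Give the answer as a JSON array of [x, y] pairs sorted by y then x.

T0:
  2·area = 120  (B↔C swapped to make it positive)
  edge (2, 8)→(17, 2): d=(15,-6) top-left  bias=+0
  edge (17, 2)→(2, 16): d=(-15,14) right/bottom  bias=-1
  edge (2, 16)→(2, 8): d=(0,-8) top-left  bias=+0
    (7,1)@(15, 3): e=[3,13,104] → X
    (8,1)@(17, 3): e=[15,-15,120] → .
    (5,2)@(11, 5): e=[9,39,72] → X
    (6,2)@(13, 5): e=[21,11,88] → X
    (7,2)@(15, 5): e=[33,-17,104] → .
    (2,3)@(5, 7): e=[3,93,24] → X
    (3,3)@(7, 7): e=[15,65,40] → X
    (4,3)@(9, 7): e=[27,37,56] → X
    (6,3)@(13, 7): e=[51,-19,88] → .
    (1,4)@(3, 9): e=[21,91,8] → X
    (5,4)@(11, 9): e=[69,-21,72] → .
    (1,5)@(3, 11): e=[51,61,8] → X
  covered (17 px):
    . . . . . . . . .
    . . . . . . . X .
    . . . . . X X . .
    . . X X X X . . .
    . X X X X . . . .
    . X X X . . . . .
    . X X . . . . . .
    . X . . . . . . .
    . . . . . . . . .
T1:
  2·area = 48
  edge (16, 12)→(8, 10): d=(-8,-2) top-left  bias=+0
  edge (8, 10)→(16, 6): d=(8,-4) top-left  bias=+0
  edge (16, 6)→(16, 12): d=(0,6) right/bottom  bias=-1
    (7,3)@(15, 7): e=[38,4,6] → X
    (8,3)@(17, 7): e=[42,12,-6] → .
    (5,4)@(11, 9): e=[14,4,30] → X
    (6,4)@(13, 9): e=[18,12,18] → X
    (8,4)@(17, 9): e=[26,28,-6] → .
    (5,5)@(11, 11): e=[-2,20,30] → .
    (6,5)@(13, 11): e=[2,28,18] → X
    (8,5)@(17, 11): e=[10,44,-6] → .
    (6,6)@(13, 13): e=[-14,44,18] → .
    (7,6)@(15, 13): e=[-10,52,6] → .
  covered (6 px):
    . . . . . . . . .
    . . . . . . . . .
    . . . . . . . . .
    . . . . . . . X .
    . . . . . X X X .
    . . . . . . X X .
    . . . . . . . . .
    . . . . . . . . .
    . . . . . . . . .
T2:
  2·area = 96  (B↔C swapped to make it positive)
  edge (14, 2)→(10, 18): d=(-4,16) right/bottom  bias=-1
  edge (10, 18)→(6, 10): d=(-4,-8) top-left  bias=+0
  edge (6, 10)→(14, 2): d=(8,-8) top-left  bias=+0
    (7,0)@(15, 1): e=[-12,108,0] → .  [on edge]
    (6,1)@(13, 3): e=[12,84,0] → X  [on edge]
    (7,1)@(15, 3): e=[-20,100,16] → .
    (5,2)@(11, 5): e=[36,60,0] → X  [on edge]
    (7,2)@(15, 5): e=[-28,92,32] → .
    (4,3)@(9, 7): e=[60,36,0] → X  [on edge]
    (6,3)@(13, 7): e=[-4,68,32] → .
    (3,4)@(7, 9): e=[84,12,0] → X  [on edge]
    (6,4)@(13, 9): e=[-12,60,48] → .
    (2,5)@(5, 11): e=[108,-12,0] → .  [on edge]
    (3,5)@(7, 11): e=[76,4,16] → X
    (6,5)@(13, 11): e=[-20,52,64] → .
    (1,6)@(3, 13): e=[132,-36,0] → .  [on edge]
    (0,7)@(1, 15): e=[156,-60,0] → .  [on edge]
  covered (14 px):
    . . . . . . . . .
    . . . . . . X . .
    . . . . . X X . .
    . . . . X X . . .
    . . . X X X . . .
    . . . X X X . . .
    . . . . X X . . .
    . . . . X . . . .
    . . . . . . . . .
T3:
  2·area = 78
  edge (12, 16)→(6, 6): d=(-6,-10) top-left  bias=+0
  edge (6, 6)→(15, 8): d=(9,2) right/bottom  bias=-1
  edge (15, 8)→(12, 16): d=(-3,8) right/bottom  bias=-1
    (1,0)@(3, 1): e=[0,-39,117] → .  [on edge]
    (3,3)@(7, 7): e=[4,7,67] → X
    (4,3)@(9, 7): e=[24,3,51] → X
    (5,3)@(11, 7): e=[44,-1,35] → .
    (3,4)@(7, 9): e=[-8,25,61] → .
    (4,4)@(9, 9): e=[12,21,45] → X
    (5,4)@(11, 9): e=[32,17,29] → X
    (6,4)@(13, 9): e=[52,13,13] → X
    (7,4)@(15, 9): e=[72,9,-3] → .
    (4,5)@(9, 11): e=[0,39,39] → X  [on edge]
    (7,5)@(15, 11): e=[60,27,-9] → .
    (4,6)@(9, 13): e=[-12,57,33] → .
  covered (10 px):
    . . . . . . . . .
    . . . . . . . . .
    . . . . . . . . .
    . . . X X . . . .
    . . . . X X X . .
    . . . . X X X . .
    . . . . . X X . .
    . . . . . . . . .
    . . . . . . . . .
T4:
  2·area = 28
  edge (14, 14)→(0, 0): d=(-14,-14) top-left  bias=+0
  edge (0, 0)→(14, 12): d=(14,12) right/bottom  bias=-1
  edge (14, 12)→(14, 14): d=(0,2) right/bottom  bias=-1
    (0,0)@(1, 1): e=[0,2,26] → X  [on edge]
    (1,0)@(3, 1): e=[28,-22,22] → .
    (0,1)@(1, 3): e=[-28,30,26] → .
    (1,1)@(3, 3): e=[0,6,22] → X  [on edge]
    (2,1)@(5, 3): e=[28,-18,18] → .
    (1,2)@(3, 5): e=[-28,34,22] → .
    (2,2)@(5, 5): e=[0,10,18] → X  [on edge]
    (3,2)@(7, 5): e=[28,-14,14] → .
    (2,3)@(5, 7): e=[-28,38,18] → .
    (3,3)@(7, 7): e=[0,14,14] → X  [on edge]
    (4,3)@(9, 7): e=[28,-10,10] → .
    (3,4)@(7, 9): e=[-28,42,14] → .
    (4,4)@(9, 9): e=[0,18,10] → X  [on edge]
    (5,5)@(11, 11): e=[0,22,6] → X  [on edge]
    (6,6)@(13, 13): e=[0,26,2] → X  [on edge]
    (7,7)@(15, 15): e=[0,30,-2] → .  [on edge]
    (8,8)@(17, 17): e=[0,34,-6] → .  [on edge]
  covered (7 px):
    X . . . . . . . .
    . X . . . . . . .
    . . X . . . . . .
    . . . X . . . . .
    . . . . X . . . .
    . . . . . X . . .
    . . . . . . X . .
    . . . . . . . . .
    . . . . . . . . .

Final: [[6,1],[5,2],[6,2],[4,3],[5,3],[3,4],[4,4],[5,4],[3,5],[4,5],[5,5],[4,6],[5,6],[4,7]]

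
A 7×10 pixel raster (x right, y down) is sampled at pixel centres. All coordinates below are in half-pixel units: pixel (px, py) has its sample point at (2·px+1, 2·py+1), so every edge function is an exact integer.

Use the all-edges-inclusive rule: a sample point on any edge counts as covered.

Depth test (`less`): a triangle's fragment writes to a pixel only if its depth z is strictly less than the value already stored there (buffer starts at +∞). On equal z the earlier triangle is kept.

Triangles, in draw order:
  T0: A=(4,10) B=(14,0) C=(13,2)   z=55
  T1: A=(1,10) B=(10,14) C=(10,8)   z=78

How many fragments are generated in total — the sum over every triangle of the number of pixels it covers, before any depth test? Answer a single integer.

T0:
  2·area = 10
  edge (4, 10)→(14, 0): d=(10,-10) inclusive
  edge (14, 0)→(13, 2): d=(-1,2) inclusive
  edge (13, 2)→(4, 10): d=(-9,8) inclusive
    (6,0)@(13, 1): e=[0,1,9] → #  [on edge]
    (5,1)@(11, 3): e=[0,3,7] → #  [on edge]
    (6,1)@(13, 3): e=[20,-1,-9] → ·
    (4,2)@(9, 5): e=[0,5,5] → #  [on edge]
    (5,2)@(11, 5): e=[20,1,-11] → ·
    (3,3)@(7, 7): e=[0,7,3] → #  [on edge]
    (4,3)@(9, 7): e=[20,3,-13] → ·
    (2,4)@(5, 9): e=[0,9,1] → #  [on edge]
    (3,4)@(7, 9): e=[20,5,-15] → ·
    (1,5)@(3, 11): e=[0,11,-1] → ·  [on edge]
    (2,5)@(5, 11): e=[20,7,-17] → ·
    (0,6)@(1, 13): e=[0,13,-3] → ·  [on edge]
  covered (5 px):
    · · · · · · #
    · · · · · # ·
    · · · · # · ·
    · · · # · · ·
    · · # · · · ·
    · · · · · · ·
    · · · · · · ·
    · · · · · · ·
    · · · · · · ·
    · · · · · · ·
T1:
  2·area = 54  (B↔C swapped to make it positive)
  edge (1, 10)→(10, 8): d=(9,-2) inclusive
  edge (10, 8)→(10, 14): d=(0,6) inclusive
  edge (10, 14)→(1, 10): d=(-9,-4) inclusive
    (3,4)@(7, 9): e=[3,18,33] → #
    (4,4)@(9, 9): e=[7,6,41] → #
    (5,4)@(11, 9): e=[11,-6,49] → ·
    (2,5)@(5, 11): e=[17,30,7] → #
    (5,5)@(11, 11): e=[29,-6,31] → ·
    (2,6)@(5, 13): e=[35,30,-11] → ·
    (3,6)@(7, 13): e=[39,18,-3] → ·
    (4,6)@(9, 13): e=[43,6,5] → #
    (5,6)@(11, 13): e=[47,-6,13] → ·
    (4,7)@(9, 15): e=[61,6,-13] → ·
  covered (6 px):
    · · · · · · ·
    · · · · · · ·
    · · · · · · ·
    · · · · · · ·
    · · · # # · ·
    · · # # # · ·
    · · · · # · ·
    · · · · · · ·
    · · · · · · ·
    · · · · · · ·

Final: 11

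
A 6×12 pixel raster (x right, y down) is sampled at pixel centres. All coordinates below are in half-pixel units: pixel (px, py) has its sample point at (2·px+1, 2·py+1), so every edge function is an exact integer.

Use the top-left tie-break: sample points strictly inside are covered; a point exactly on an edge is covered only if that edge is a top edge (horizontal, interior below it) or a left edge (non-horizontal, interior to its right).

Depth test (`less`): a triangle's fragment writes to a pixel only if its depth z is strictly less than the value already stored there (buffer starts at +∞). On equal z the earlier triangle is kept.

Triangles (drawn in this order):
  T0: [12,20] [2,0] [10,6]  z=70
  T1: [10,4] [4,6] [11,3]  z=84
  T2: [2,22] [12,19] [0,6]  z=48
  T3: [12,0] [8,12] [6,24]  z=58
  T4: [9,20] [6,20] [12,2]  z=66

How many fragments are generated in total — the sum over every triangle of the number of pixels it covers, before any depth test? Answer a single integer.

T0:
  2·area = 100
  edge (12, 20)→(2, 0): d=(-10,-20) top-left  bias=+0
  edge (2, 0)→(10, 6): d=(8,6) right/bottom  bias=-1
  edge (10, 6)→(12, 20): d=(2,14) right/bottom  bias=-1
    (1,0)@(3, 1): e=[10,2,88] → █
    (2,0)@(5, 1): e=[50,-10,60] → ·
    (1,1)@(3, 3): e=[-10,18,92] → ·
    (2,1)@(5, 3): e=[30,6,64] → █
    (3,1)@(7, 3): e=[70,-6,36] → ·
    (2,2)@(5, 5): e=[10,22,68] → █
    (3,2)@(7, 5): e=[50,10,40] → █
    (4,2)@(9, 5): e=[90,-2,12] → ·
    (2,3)@(5, 7): e=[-10,38,72] → ·
    (3,3)@(7, 7): e=[30,26,44] → █
    (4,3)@(9, 7): e=[70,14,16] → █
    (5,3)@(11, 7): e=[110,2,-12] → ·
    (5,6)@(11, 13): e=[50,50,0] → ·  [on edge]
  covered (12 px):
    · █ · · · ·
    · · █ · · ·
    · · █ █ · ·
    · · · █ █ ·
    · · · █ █ ·
    · · · · █ ·
    · · · · █ ·
    · · · · · █
    · · · · · █
    · · · · · ·
    · · · · · ·
    · · · · · ·
T1:
  2·area = 4
  edge (10, 4)→(4, 6): d=(-6,2) right/bottom  bias=-1
  edge (4, 6)→(11, 3): d=(7,-3) top-left  bias=+0
  edge (11, 3)→(10, 4): d=(-1,1) right/bottom  bias=-1
    (5,1)@(11, 3): e=[4,0,0] → ·  [on edge]
    (3,2)@(7, 5): e=[0,2,2] → ·  [on edge]
    (4,2)@(9, 5): e=[-4,8,0] → ·  [on edge]
    (0,3)@(1, 7): e=[0,-2,6] → ·  [on edge]
    (3,3)@(7, 7): e=[-12,16,0] → ·  [on edge]
    (2,4)@(5, 9): e=[-20,24,0] → ·  [on edge]
    (1,5)@(3, 11): e=[-28,32,0] → ·  [on edge]
    (0,6)@(1, 13): e=[-36,40,0] → ·  [on edge]
  covered (0 px):
    · · · · · ·
    · · · · · ·
    · · · · · ·
    · · · · · ·
    · · · · · ·
    · · · · · ·
    · · · · · ·
    · · · · · ·
    · · · · · ·
    · · · · · ·
    · · · · · ·
    · · · · · ·
T2:
  2·area = 166  (B↔C swapped to make it positive)
  edge (2, 22)→(0, 6): d=(-2,-16) top-left  bias=+0
  edge (0, 6)→(12, 19): d=(12,13) right/bottom  bias=-1
  edge (12, 19)→(2, 22): d=(-10,3) right/bottom  bias=-1
    (0,4)@(1, 9): e=[10,23,133] → █
    (1,4)@(3, 9): e=[42,-3,127] → ·
    (0,5)@(1, 11): e=[6,47,113] → █
    (1,5)@(3, 11): e=[38,21,107] → █
    (2,5)@(5, 11): e=[70,-5,101] → ·
    (0,6)@(1, 13): e=[2,71,93] → █
    (2,6)@(5, 13): e=[66,19,81] → █
    (3,6)@(7, 13): e=[98,-7,75] → ·
    (0,7)@(1, 15): e=[-2,95,73] → ·
    (1,7)@(3, 15): e=[30,69,67] → █
    (3,7)@(7, 15): e=[94,17,55] → █
    (4,7)@(9, 15): e=[126,-9,49] → ·
  covered (20 px):
    · · · · · ·
    · · · · · ·
    · · · · · ·
    · · · · · ·
    █ · · · · ·
    █ █ · · · ·
    █ █ █ · · ·
    · █ █ █ · ·
    · █ █ █ █ ·
    · █ █ █ █ █
    · █ █ · · ·
    · · · · · ·
T3:
  2·area = 24  (B↔C swapped to make it positive)
  edge (12, 0)→(6, 24): d=(-6,24) right/bottom  bias=-1
  edge (6, 24)→(8, 12): d=(2,-12) top-left  bias=+0
  edge (8, 12)→(12, 0): d=(4,-12) top-left  bias=+0
    (5,1)@(11, 3): e=[6,18,0] → █  [on edge]
    (5,2)@(11, 5): e=[-6,22,8] → ·
    (4,4)@(9, 9): e=[18,6,0] → █  [on edge]
    (5,4)@(11, 9): e=[-30,30,24] → ·
    (4,5)@(9, 11): e=[6,10,8] → █
    (5,5)@(11, 11): e=[-42,34,32] → ·
    (4,6)@(9, 13): e=[-6,14,16] → ·
    (3,7)@(7, 15): e=[30,-6,0] → ·  [on edge]
    (3,9)@(7, 19): e=[6,2,16] → █
    (4,9)@(9, 19): e=[-42,26,40] → ·
    (2,10)@(5, 21): e=[42,-18,0] → ·  [on edge]
    (3,10)@(7, 21): e=[-6,6,24] → ·
  covered (4 px):
    · · · · · ·
    · · · · · █
    · · · · · ·
    · · · · · ·
    · · · · █ ·
    · · · · █ ·
    · · · · · ·
    · · · · · ·
    · · · · · ·
    · · · █ · ·
    · · · · · ·
    · · · · · ·
T4:
  2·area = 54
  edge (9, 20)→(6, 20): d=(-3,0) right/bottom  bias=-1
  edge (6, 20)→(12, 2): d=(6,-18) top-left  bias=+0
  edge (12, 2)→(9, 20): d=(-3,18) right/bottom  bias=-1
    (5,2)@(11, 5): e=[45,0,9] → █  [on edge]
    (5,3)@(11, 7): e=[39,12,3] → █
    (5,4)@(11, 9): e=[33,24,-3] → ·
    (4,5)@(9, 11): e=[27,0,27] → █  [on edge]
    (5,5)@(11, 11): e=[27,36,-9] → ·
    (4,6)@(9, 13): e=[21,12,21] → █
    (5,6)@(11, 13): e=[21,48,-15] → ·
    (4,7)@(9, 15): e=[15,24,15] → █
    (5,7)@(11, 15): e=[15,60,-21] → ·
    (3,8)@(7, 17): e=[9,0,45] → █  [on edge]
    (5,8)@(11, 17): e=[9,72,-27] → ·
    (3,9)@(7, 19): e=[3,12,39] → █
    (2,11)@(5, 23): e=[-9,0,63] → ·  [on edge]
  covered (9 px):
    · · · · · ·
    · · · · · ·
    · · · · · █
    · · · · · █
    · · · · · ·
    · · · · █ ·
    · · · · █ ·
    · · · · █ ·
    · · · █ █ ·
    · · · █ █ ·
    · · · · · ·
    · · · · · ·

Final: 45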